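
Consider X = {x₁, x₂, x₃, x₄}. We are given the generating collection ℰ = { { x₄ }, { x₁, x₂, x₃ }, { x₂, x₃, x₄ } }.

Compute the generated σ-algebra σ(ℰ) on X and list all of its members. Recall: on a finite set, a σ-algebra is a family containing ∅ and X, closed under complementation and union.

σ(ℰ) = { {  }, { x₁ }, { x₄ }, { x₁, x₄ }, { x₂, x₃ }, { x₁, x₂, x₃ }, { x₂, x₃, x₄ }, X }

Trace:
Seed the family with ℰ together with ∅ and X: { {  }, { x₄ }, { x₁, x₂, x₃ }, { x₂, x₃, x₄ }, X }.
Step 1: +1 →
  { x₁ }  = X∖{ x₂, x₃, x₄ }
  (now 6)
Step 2 adds 1:
  { x₁, x₄ }  = { x₄ } ∪ { x₁ }
  (now 7)
Step 3: +1 →
  { x₂, x₃ }  = X∖{ x₁, x₄ }
  (now 8)
Step 4: no new sets; the family is a σ-algebra.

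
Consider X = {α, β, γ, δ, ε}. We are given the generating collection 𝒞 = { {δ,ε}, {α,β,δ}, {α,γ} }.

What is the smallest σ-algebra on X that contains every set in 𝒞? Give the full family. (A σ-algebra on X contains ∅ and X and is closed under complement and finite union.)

Take S₀ = 𝒞 ∪ {∅, X} = { {}, {α,γ}, {δ,ε}, {α,β,δ}, X }.
Iteration 1 (6 new):
  {γ,ε}  = ᶜ of {α,β,δ}
  {α,β,γ}  = ᶜ of {δ,ε}
  {β,δ,ε}  = ᶜ of {α,γ}
  {α,β,γ,δ}  = {α,γ} ∪ {α,β,δ}
  {α,β,δ,ε}  = {δ,ε} ∪ {α,β,δ}
  {α,γ,δ,ε}  = {δ,ε} ∪ {α,γ}
  — 11 sets.
Iteration 2 adds 7:
  {β}  = ᶜ of {α,γ,δ,ε}
  {γ}  = ᶜ of {α,β,δ,ε}
  {ε}  = ᶜ of {α,β,γ,δ}
  {α,γ,ε}  = {α,γ} ∪ {γ,ε}
  {γ,δ,ε}  = {δ,ε} ∪ {γ,ε}
  {α,β,γ,ε}  = {α,β,γ} ∪ {γ,ε}
  {β,γ,δ,ε}  = {γ,ε} ∪ {β,δ,ε}
  — 18 sets.
Iteration 3 (7 new):
  {α}  = ᶜ of {β,γ,δ,ε}
  {δ}  = ᶜ of {α,β,γ,ε}
  {α,β}  = ᶜ of {γ,δ,ε}
  {β,γ}  = {γ} ∪ {β}
  {β,δ}  = ᶜ of {α,γ,ε}
  {β,ε}  = {β} ∪ {ε}
  {β,γ,ε}  = {γ,ε} ∪ {β}
  — 25 sets.
Iteration 4. New:
  {α,δ}  = ᶜ of {β,γ,ε}
  {α,ε}  = {ε} ∪ {α}
  {γ,δ}  = {γ} ∪ {δ}
  {α,β,ε}  = {β,ε} ∪ {α,β}
  {α,γ,δ}  = ᶜ of {β,ε}
  {α,δ,ε}  = ᶜ of {β,γ}
  {β,γ,δ}  = {γ} ∪ {β,δ}
  — 32 sets.
Iteration 5: stable.

Hence σ(𝒞) has 32 members: { {}, {α}, {β}, {γ}, {δ}, {ε}, {α,β}, {α,γ}, {α,δ}, {α,ε}, {β,γ}, {β,δ}, {β,ε}, {γ,δ}, {γ,ε}, {δ,ε}, {α,β,γ}, {α,β,δ}, {α,β,ε}, {α,γ,δ}, {α,γ,ε}, {α,δ,ε}, {β,γ,δ}, {β,γ,ε}, {β,δ,ε}, {γ,δ,ε}, {α,β,γ,δ}, {α,β,γ,ε}, {α,β,δ,ε}, {α,γ,δ,ε}, {β,γ,δ,ε}, X }.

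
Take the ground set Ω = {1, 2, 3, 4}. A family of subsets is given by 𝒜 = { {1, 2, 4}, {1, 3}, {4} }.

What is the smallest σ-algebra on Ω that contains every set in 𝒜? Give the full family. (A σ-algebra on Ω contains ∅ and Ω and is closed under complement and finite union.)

Seed the family with 𝒜 together with ∅ and Ω: { ∅, {4}, {1, 3}, {1, 2, 4}, Ω }.
Pass 1 adds 4:
  {3}  = complement {1, 2, 4}
  {2, 4}  = complement {1, 3}
  {1, 2, 3}  = complement {4}
  {1, 3, 4}  = {1, 3} ∪ {4}
Pass 2 (3 new):
  {2}  = complement {1, 3, 4}
  {3, 4}  = {3} ∪ {4}
  {2, 3, 4}  = {3} ∪ {2, 4}
Pass 3: 3 new —
  {1}  = complement {2, 3, 4}
  {1, 2}  = complement {3, 4}
  {2, 3}  = {3} ∪ {2}
Pass 4 adds 1:
  {1, 4}  = complement {2, 3}
Pass 5: stable.

Hence σ(𝒜) has 16 members: { ∅, {1}, {2}, {3}, {4}, {1, 2}, {1, 3}, {1, 4}, {2, 3}, {2, 4}, {3, 4}, {1, 2, 3}, {1, 2, 4}, {1, 3, 4}, {2, 3, 4}, Ω }.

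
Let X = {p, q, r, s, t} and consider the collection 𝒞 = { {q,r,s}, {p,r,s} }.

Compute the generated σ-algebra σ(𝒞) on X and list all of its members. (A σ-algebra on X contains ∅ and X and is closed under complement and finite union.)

Seed the family with 𝒞 together with ∅ and X: { {}, {p,r,s}, {q,r,s}, X }.
Step 1: +3 →
  {p,t}  = X∖{q,r,s}
  {q,t}  = X∖{p,r,s}
  {p,q,r,s}  = {q,r,s} ∪ {p,r,s}
  |family| = 7
Step 2: +4 →
  {t}  = X∖{p,q,r,s}
  {p,q,t}  = {q,t} ∪ {p,t}
  {p,r,s,t}  = {p,r,s} ∪ {p,t}
  {q,r,s,t}  = {q,t} ∪ {q,r,s}
  |family| = 11
Step 3 adds 3:
  {p}  = X∖{q,r,s,t}
  {q}  = X∖{p,r,s,t}
  {r,s}  = X∖{p,q,t}
  |family| = 14
Step 4 adds 2:
  {p,q}  = {q} ∪ {p}
  {r,s,t}  = {r,s} ∪ {t}
  |family| = 16
After Step 5 the family is unchanged; done.

Therefore σ(𝒞) = { {}, {p}, {q}, {t}, {p,q}, {p,t}, {q,t}, {r,s}, {p,q,t}, {p,r,s}, {q,r,s}, {r,s,t}, {p,q,r,s}, {p,r,s,t}, {q,r,s,t}, X } (|σ(𝒞)| = 16).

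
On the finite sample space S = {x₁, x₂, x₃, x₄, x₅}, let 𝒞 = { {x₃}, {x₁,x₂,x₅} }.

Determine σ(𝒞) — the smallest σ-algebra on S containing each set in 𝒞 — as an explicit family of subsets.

Seed the family with 𝒞 together with ∅ and S: { ∅, {x₃}, {x₁,x₂,x₅}, S }.
Iteration 1. New:
  {x₃,x₄}  = complement {x₁,x₂,x₅}
  {x₁,x₂,x₃,x₅}  = {x₃} ∪ {x₁,x₂,x₅}
  {x₁,x₂,x₄,x₅}  = complement {x₃}
  |family| = 7
Iteration 2 (1 new):
  {x₄}  = complement {x₁,x₂,x₃,x₅}
  |family| = 8
Iteration 3: closed — nothing new.

σ(𝒞) = { ∅, {x₃}, {x₄}, {x₃,x₄}, {x₁,x₂,x₅}, {x₁,x₂,x₃,x₅}, {x₁,x₂,x₄,x₅}, S }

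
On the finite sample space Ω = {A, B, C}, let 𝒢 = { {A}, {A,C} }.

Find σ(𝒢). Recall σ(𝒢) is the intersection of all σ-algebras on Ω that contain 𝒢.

Seed the family with 𝒢 together with ∅ and Ω: { {}, {A}, {A,C}, Ω }.
Step 1: 2 new —
  {B}  = {A,C}ᶜ
  {B,C}  = {A}ᶜ
  |family| = 6
Step 2: 1 new —
  {A,B}  = {B} ∪ {A}
  |family| = 7
Step 3 adds 1:
  {C}  = {A,B}ᶜ
  |family| = 8
Step 4: no new sets; the family is a σ-algebra.

σ(𝒢) = { {}, {A}, {B}, {C}, {A,B}, {A,C}, {B,C}, Ω }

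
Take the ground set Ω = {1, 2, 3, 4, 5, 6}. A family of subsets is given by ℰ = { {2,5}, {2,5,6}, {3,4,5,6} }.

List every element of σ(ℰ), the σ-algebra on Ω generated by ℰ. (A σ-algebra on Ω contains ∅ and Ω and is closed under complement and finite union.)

Initial family (5 sets): { ∅, {2,5}, {2,5,6}, {3,4,5,6}, Ω }.
Pass 1 (4 new):
  {1,2}  = {3,4,5,6}ᶜ
  {1,3,4}  = {2,5,6}ᶜ
  {1,3,4,6}  = {2,5}ᶜ
  {2,3,4,5,6}  = {2,5} ∪ {3,4,5,6}
  — 9 sets.
Pass 2 adds 7:
  {1}  = {2,3,4,5,6}ᶜ
  {1,2,5}  = {2,5} ∪ {1,2}
  {1,2,3,4}  = {1,2} ∪ {1,3,4}
  {1,2,5,6}  = {1,2} ∪ {2,5,6}
  {1,2,3,4,5}  = {2,5} ∪ {1,3,4}
  {1,2,3,4,6}  = {1,2} ∪ {1,3,4,6}
  {1,3,4,5,6}  = {3,4,5,6} ∪ {1,3,4}
  — 16 sets.
Pass 3: 6 new —
  {2}  = {1,3,4,5,6}ᶜ
  {5}  = {1,2,3,4,6}ᶜ
  {6}  = {1,2,3,4,5}ᶜ
  {3,4}  = {1,2,5,6}ᶜ
  {5,6}  = {1,2,3,4}ᶜ
  {3,4,6}  = {1,2,5}ᶜ
  — 22 sets.
Pass 4 (10 new):
  {1,5}  = {5} ∪ {1}
  {1,6}  = {6} ∪ {1}
  {2,6}  = {2} ∪ {6}
  {1,2,6}  = {1,2} ∪ {6}
  {1,5,6}  = {5,6} ∪ {1}
  {2,3,4}  = {3,4} ∪ {2}
  {3,4,5}  = {3,4} ∪ {5}
  {1,3,4,5}  = {5} ∪ {1,3,4}
  {2,3,4,5}  = {2,5} ∪ {3,4}
  {2,3,4,6}  = {2} ∪ {3,4,6}
  — 32 sets.
Pass 5: already closed under ᶜ and ∪.

σ(ℰ) = { ∅, {1}, {2}, {5}, {6}, {1,2}, {1,5}, {1,6}, {2,5}, {2,6}, {3,4}, {5,6}, {1,2,5}, {1,2,6}, {1,3,4}, {1,5,6}, {2,3,4}, {2,5,6}, {3,4,5}, {3,4,6}, {1,2,3,4}, {1,2,5,6}, {1,3,4,5}, {1,3,4,6}, {2,3,4,5}, {2,3,4,6}, {3,4,5,6}, {1,2,3,4,5}, {1,2,3,4,6}, {1,3,4,5,6}, {2,3,4,5,6}, Ω }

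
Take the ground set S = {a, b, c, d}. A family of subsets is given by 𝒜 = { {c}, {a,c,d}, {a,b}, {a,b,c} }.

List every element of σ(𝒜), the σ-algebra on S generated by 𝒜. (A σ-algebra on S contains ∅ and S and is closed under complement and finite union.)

|σ(𝒜)| = 16.  σ(𝒜) = { {}, {a}, {b}, {c}, {d}, {a,b}, {a,c}, {a,d}, {b,c}, {b,d}, {c,d}, {a,b,c}, {a,b,d}, {a,c,d}, {b,c,d}, S }

Derivation:
Seed the family with 𝒜 together with ∅ and S: { {}, {c}, {a,b}, {a,b,c}, {a,c,d}, S }.
Step 1. New:
  {b}  = ᶜ of {a,c,d}
  {d}  = ᶜ of {a,b,c}
  {c,d}  = ᶜ of {a,b}
  {a,b,d}  = ᶜ of {c}
  |family| = 10
Step 2 adds 3:
  {b,c}  = {b} ∪ {c}
  {b,d}  = {b} ∪ {d}
  {b,c,d}  = {c,d} ∪ {b}
  |family| = 13
Step 3: +3 →
  {a}  = ᶜ of {b,c,d}
  {a,c}  = ᶜ of {b,d}
  {a,d}  = ᶜ of {b,c}
  |family| = 16
Step 4: closed — nothing new.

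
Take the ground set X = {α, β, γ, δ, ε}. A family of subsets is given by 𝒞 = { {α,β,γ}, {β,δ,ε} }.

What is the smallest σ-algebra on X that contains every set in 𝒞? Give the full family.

Begin from { {}, {α,β,γ}, {β,δ,ε}, X } (that is, 𝒞 plus ∅ and X).
Step 1 (2 new):
  {α,γ}  = {β,δ,ε}ᶜ
  {δ,ε}  = {α,β,γ}ᶜ
  |family| = 6
Step 2 adds 1:
  {α,γ,δ,ε}  = {δ,ε} ∪ {α,γ}
  |family| = 7
Step 3. New:
  {β}  = {α,γ,δ,ε}ᶜ
  |family| = 8
Step 4: stable.

σ(𝒞) = { {}, {β}, {α,γ}, {δ,ε}, {α,β,γ}, {β,δ,ε}, {α,γ,δ,ε}, X }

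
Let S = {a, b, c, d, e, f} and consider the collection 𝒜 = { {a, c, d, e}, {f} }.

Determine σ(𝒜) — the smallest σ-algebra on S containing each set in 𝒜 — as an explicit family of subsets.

Seed the family with 𝒜 together with ∅ and S: { {}, {f}, {a, c, d, e}, S }.
Round 1. New:
  {b, f}  = {a, c, d, e}ᶜ
  {a, b, c, d, e}  = {f}ᶜ
  {a, c, d, e, f}  = {a, c, d, e} ∪ {f}
  [7 total]
Round 2: 1 new —
  {b}  = {a, c, d, e, f}ᶜ
  [8 total]
Round 3: stable.

Therefore σ(𝒜) = { {}, {b}, {f}, {b, f}, {a, c, d, e}, {a, b, c, d, e}, {a, c, d, e, f}, S } (|σ(𝒜)| = 8).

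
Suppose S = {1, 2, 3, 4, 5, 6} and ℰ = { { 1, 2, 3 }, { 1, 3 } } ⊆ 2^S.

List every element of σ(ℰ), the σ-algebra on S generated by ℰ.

Start: ℰ ∪ {∅, S} = { {}, { 1, 3 }, { 1, 2, 3 }, S }.
Pass 1 adds 2:
  { 4, 5, 6 }  = { 1, 2, 3 }ᶜ
  { 2, 4, 5, 6 }  = { 1, 3 }ᶜ
  [6 total]
Pass 2 adds 1:
  { 1, 3, 4, 5, 6 }  = { 1, 3 } ∪ { 4, 5, 6 }
  [7 total]
Pass 3: 1 new —
  { 2 }  = { 1, 3, 4, 5, 6 }ᶜ
  [8 total]
Pass 4: closed — nothing new.

σ(ℰ) = { {}, { 2 }, { 1, 3 }, { 1, 2, 3 }, { 4, 5, 6 }, { 2, 4, 5, 6 }, { 1, 3, 4, 5, 6 }, S }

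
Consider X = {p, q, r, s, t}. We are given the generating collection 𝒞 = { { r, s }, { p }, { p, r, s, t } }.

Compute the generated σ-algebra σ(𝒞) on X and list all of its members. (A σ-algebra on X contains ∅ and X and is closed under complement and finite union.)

Start: 𝒞 ∪ {∅, X} = { ∅, { p }, { r, s }, { p, r, s, t }, X }.
Pass 1 adds 4:
  { q }  = X∖{ p, r, s, t }
  { p, q, t }  = X∖{ r, s }
  { p, r, s }  = { r, s } ∪ { p }
  { q, r, s, t }  = X∖{ p }
  (now 9)
Pass 2 adds 4:
  { p, q }  = { q } ∪ { p }
  { q, t }  = X∖{ p, r, s }
  { q, r, s }  = { r, s } ∪ { q }
  { p, q, r, s }  = { q } ∪ { p, r, s }
  (now 13)
Pass 3 adds 3:
  { t }  = X∖{ p, q, r, s }
  { p, t }  = X∖{ q, r, s }
  { r, s, t }  = X∖{ p, q }
  (now 16)
Pass 4: closed — nothing new.

σ(𝒞) = { ∅, { p }, { q }, { t }, { p, q }, { p, t }, { q, t }, { r, s }, { p, q, t }, { p, r, s }, { q, r, s }, { r, s, t }, { p, q, r, s }, { p, r, s, t }, { q, r, s, t }, X }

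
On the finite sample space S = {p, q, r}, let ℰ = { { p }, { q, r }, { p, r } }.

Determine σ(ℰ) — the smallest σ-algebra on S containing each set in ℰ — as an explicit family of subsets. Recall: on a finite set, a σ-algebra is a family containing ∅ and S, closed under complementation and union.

Seed the family with ℰ together with ∅ and S: { {  }, { p }, { p, r }, { q, r }, S }.
Step 1: 1 new —
  { q }  = ᶜ of { p, r }
  [6 total]
Step 2 adds 1:
  { p, q }  = { q } ∪ { p }
  [7 total]
Step 3 (1 new):
  { r }  = ᶜ of { p, q }
  [8 total]
Step 4 adds nothing — fixpoint reached.

Hence σ(ℰ) has 8 members: { {  }, { p }, { q }, { r }, { p, q }, { p, r }, { q, r }, S }.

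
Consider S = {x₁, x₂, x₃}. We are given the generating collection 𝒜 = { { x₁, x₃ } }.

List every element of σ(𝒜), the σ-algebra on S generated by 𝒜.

σ(𝒜) (4 sets): { ∅, { x₂ }, { x₁, x₃ }, S }

Check:
Begin from { ∅, { x₁, x₃ }, S } (that is, 𝒜 plus ∅ and S).
Iteration 1: +1 →
  { x₂ }  = { x₁, x₃ }ᶜ
  — 4 sets.
Iteration 2 adds nothing — fixpoint reached.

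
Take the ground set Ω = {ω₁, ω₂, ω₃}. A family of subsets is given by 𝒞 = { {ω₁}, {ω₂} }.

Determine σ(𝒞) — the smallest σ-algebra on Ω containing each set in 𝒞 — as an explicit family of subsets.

Answer: σ(𝒞) = { ∅, {ω₁}, {ω₂}, {ω₃}, {ω₁,ω₂}, {ω₁,ω₃}, {ω₂,ω₃}, Ω }

Check:
Take S₀ = 𝒞 ∪ {∅, Ω} = { ∅, {ω₁}, {ω₂}, Ω }.
Pass 1. New:
  {ω₁,ω₂}  = {ω₁} ∪ {ω₂}
  {ω₁,ω₃}  = complement {ω₂}
  {ω₂,ω₃}  = complement {ω₁}
  — 7 sets.
Pass 2 (1 new):
  {ω₃}  = complement {ω₁,ω₂}
  — 8 sets.
After Pass 3 the family is unchanged; done.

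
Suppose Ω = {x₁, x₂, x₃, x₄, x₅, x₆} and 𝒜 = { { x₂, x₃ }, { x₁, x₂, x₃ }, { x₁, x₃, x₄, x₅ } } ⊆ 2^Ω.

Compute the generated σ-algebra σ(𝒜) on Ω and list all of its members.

Start: 𝒜 ∪ {∅, Ω} = { ∅, { x₂, x₃ }, { x₁, x₂, x₃ }, { x₁, x₃, x₄, x₅ }, Ω }.
Iteration 1 adds 4:
  { x₂, x₆ }  = Ω∖{ x₁, x₃, x₄, x₅ }
  { x₄, x₅, x₆ }  = Ω∖{ x₁, x₂, x₃ }
  { x₁, x₄, x₅, x₆ }  = Ω∖{ x₂, x₃ }
  { x₁, x₂, x₃, x₄, x₅ }  = { x₁, x₂, x₃ } ∪ { x₁, x₃, x₄, x₅ }
  |family| = 9
Iteration 2 (7 new):
  { x₆ }  = Ω∖{ x₁, x₂, x₃, x₄, x₅ }
  { x₂, x₃, x₆ }  = { x₂, x₆ } ∪ { x₂, x₃ }
  { x₁, x₂, x₃, x₆ }  = { x₁, x₂, x₃ } ∪ { x₂, x₆ }
  { x₂, x₄, x₅, x₆ }  = { x₂, x₆ } ∪ { x₄, x₅, x₆ }
  { x₁, x₂, x₄, x₅, x₆ }  = { x₁, x₄, x₅, x₆ } ∪ { x₂, x₆ }
  { x₁, x₃, x₄, x₅, x₆ }  = { x₁, x₄, x₅, x₆ } ∪ { x₁, x₃, x₄, x₅ }
  { x₂, x₃, x₄, x₅, x₆ }  = { x₂, x₃ } ∪ { x₄, x₅, x₆ }
  |family| = 16
Iteration 3 adds 6:
  { x₁ }  = Ω∖{ x₂, x₃, x₄, x₅, x₆ }
  { x₂ }  = Ω∖{ x₁, x₃, x₄, x₅, x₆ }
  { x₃ }  = Ω∖{ x₁, x₂, x₄, x₅, x₆ }
  { x₁, x₃ }  = Ω∖{ x₂, x₄, x₅, x₆ }
  { x₄, x₅ }  = Ω∖{ x₁, x₂, x₃, x₆ }
  { x₁, x₄, x₅ }  = Ω∖{ x₂, x₃, x₆ }
  |family| = 22
Iteration 4 (10 new):
  { x₁, x₂ }  = { x₂ } ∪ { x₁ }
  { x₁, x₆ }  = { x₆ } ∪ { x₁ }
  { x₃, x₆ }  = { x₆ } ∪ { x₃ }
  { x₁, x₂, x₆ }  = { x₂, x₆ } ∪ { x₁ }
  { x₁, x₃, x₆ }  = { x₆ } ∪ { x₁, x₃ }
  { x₂, x₄, x₅ }  = { x₂ } ∪ { x₄, x₅ }
  { x₃, x₄, x₅ }  = { x₄, x₅ } ∪ { x₃ }
  { x₁, x₂, x₄, x₅ }  = { x₁, x₄, x₅ } ∪ { x₂ }
  { x₂, x₃, x₄, x₅ }  = { x₄, x₅ } ∪ { x₂, x₃ }
  { x₃, x₄, x₅, x₆ }  = { x₃ } ∪ { x₄, x₅, x₆ }
  |family| = 32
Iteration 5: stable.

|σ(𝒜)| = 32.  σ(𝒜) = { ∅, { x₁ }, { x₂ }, { x₃ }, { x₆ }, { x₁, x₂ }, { x₁, x₃ }, { x₁, x₆ }, { x₂, x₃ }, { x₂, x₆ }, { x₃, x₆ }, { x₄, x₅ }, { x₁, x₂, x₃ }, { x₁, x₂, x₆ }, { x₁, x₃, x₆ }, { x₁, x₄, x₅ }, { x₂, x₃, x₆ }, { x₂, x₄, x₅ }, { x₃, x₄, x₅ }, { x₄, x₅, x₆ }, { x₁, x₂, x₃, x₆ }, { x₁, x₂, x₄, x₅ }, { x₁, x₃, x₄, x₅ }, { x₁, x₄, x₅, x₆ }, { x₂, x₃, x₄, x₅ }, { x₂, x₄, x₅, x₆ }, { x₃, x₄, x₅, x₆ }, { x₁, x₂, x₃, x₄, x₅ }, { x₁, x₂, x₄, x₅, x₆ }, { x₁, x₃, x₄, x₅, x₆ }, { x₂, x₃, x₄, x₅, x₆ }, Ω }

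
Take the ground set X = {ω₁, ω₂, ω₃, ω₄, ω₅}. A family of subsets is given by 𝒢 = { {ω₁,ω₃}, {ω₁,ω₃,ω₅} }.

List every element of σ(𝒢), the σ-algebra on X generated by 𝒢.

Seed the family with 𝒢 together with ∅ and X: { ∅, {ω₁,ω₃}, {ω₁,ω₃,ω₅}, X }.
Step 1 (2 new):
  {ω₂,ω₄}  = {ω₁,ω₃,ω₅}ᶜ
  {ω₂,ω₄,ω₅}  = {ω₁,ω₃}ᶜ
  (now 6)
Step 2 (1 new):
  {ω₁,ω₂,ω₃,ω₄}  = {ω₁,ω₃} ∪ {ω₂,ω₄}
  (now 7)
Step 3. New:
  {ω₅}  = {ω₁,ω₂,ω₃,ω₄}ᶜ
  (now 8)
Step 4: no new sets; the family is a σ-algebra.

Hence σ(𝒢) has 8 members: { ∅, {ω₅}, {ω₁,ω₃}, {ω₂,ω₄}, {ω₁,ω₃,ω₅}, {ω₂,ω₄,ω₅}, {ω₁,ω₂,ω₃,ω₄}, X }.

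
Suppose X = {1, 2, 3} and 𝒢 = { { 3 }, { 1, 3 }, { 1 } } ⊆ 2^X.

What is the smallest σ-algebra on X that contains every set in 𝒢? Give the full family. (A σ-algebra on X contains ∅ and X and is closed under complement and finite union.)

Seed the family with 𝒢 together with ∅ and X: { {  }, { 1 }, { 3 }, { 1, 3 }, X }.
Pass 1: +3 →
  { 2 }  = complement { 1, 3 }
  { 1, 2 }  = complement { 3 }
  { 2, 3 }  = complement { 1 }
  |family| = 8
Pass 2 adds nothing — fixpoint reached.

σ(𝒢) = { {  }, { 1 }, { 2 }, { 3 }, { 1, 2 }, { 1, 3 }, { 2, 3 }, X }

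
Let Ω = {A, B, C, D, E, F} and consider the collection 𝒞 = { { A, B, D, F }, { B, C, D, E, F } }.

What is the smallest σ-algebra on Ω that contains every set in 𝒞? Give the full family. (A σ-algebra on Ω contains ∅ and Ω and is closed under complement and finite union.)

σ(𝒞) (8 sets): { {  }, { A }, { C, E }, { A, C, E }, { B, D, F }, { A, B, D, F }, { B, C, D, E, F }, Ω }

Derivation:
Seed the family with 𝒞 together with ∅ and Ω: { {  }, { A, B, D, F }, { B, C, D, E, F }, Ω }.
Iteration 1 adds 2:
  { A }  = complement { B, C, D, E, F }
  { C, E }  = complement { A, B, D, F }
Iteration 2. New:
  { A, C, E }  = { C, E } ∪ { A }
Iteration 3: +1 →
  { B, D, F }  = complement { A, C, E }
Iteration 4: stable.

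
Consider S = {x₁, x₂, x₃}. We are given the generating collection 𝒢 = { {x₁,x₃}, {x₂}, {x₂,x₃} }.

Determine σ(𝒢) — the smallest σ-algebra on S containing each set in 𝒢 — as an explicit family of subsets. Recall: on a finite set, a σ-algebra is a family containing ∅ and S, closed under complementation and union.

Initial family (5 sets): { {}, {x₂}, {x₁,x₃}, {x₂,x₃}, S }.
Step 1 (1 new):
  {x₁}  = S∖{x₂,x₃}
  — 6 sets.
Step 2 (1 new):
  {x₁,x₂}  = {x₂} ∪ {x₁}
  — 7 sets.
Step 3 (1 new):
  {x₃}  = S∖{x₁,x₂}
  — 8 sets.
After Step 4 the family is unchanged; done.

Therefore σ(𝒢) = { {}, {x₁}, {x₂}, {x₃}, {x₁,x₂}, {x₁,x₃}, {x₂,x₃}, S } (|σ(𝒢)| = 8).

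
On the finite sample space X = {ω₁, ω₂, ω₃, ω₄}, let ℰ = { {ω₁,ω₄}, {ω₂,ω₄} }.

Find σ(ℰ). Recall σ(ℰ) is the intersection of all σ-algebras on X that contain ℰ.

σ(ℰ) (16 sets): { ∅, {ω₁}, {ω₂}, {ω₃}, {ω₄}, {ω₁,ω₂}, {ω₁,ω₃}, {ω₁,ω₄}, {ω₂,ω₃}, {ω₂,ω₄}, {ω₃,ω₄}, {ω₁,ω₂,ω₃}, {ω₁,ω₂,ω₄}, {ω₁,ω₃,ω₄}, {ω₂,ω₃,ω₄}, X }

Working:
Initial family (4 sets): { ∅, {ω₁,ω₄}, {ω₂,ω₄}, X }.
Iteration 1: +3 →
  {ω₁,ω₃}  = X∖{ω₂,ω₄}
  {ω₂,ω₃}  = X∖{ω₁,ω₄}
  {ω₁,ω₂,ω₄}  = {ω₂,ω₄} ∪ {ω₁,ω₄}
  (now 7)
Iteration 2: +4 →
  {ω₃}  = X∖{ω₁,ω₂,ω₄}
  {ω₁,ω₂,ω₃}  = {ω₂,ω₃} ∪ {ω₁,ω₃}
  {ω₁,ω₃,ω₄}  = {ω₁,ω₄} ∪ {ω₁,ω₃}
  {ω₂,ω₃,ω₄}  = {ω₂,ω₃} ∪ {ω₂,ω₄}
  (now 11)
Iteration 3 (3 new):
  {ω₁}  = X∖{ω₂,ω₃,ω₄}
  {ω₂}  = X∖{ω₁,ω₃,ω₄}
  {ω₄}  = X∖{ω₁,ω₂,ω₃}
  (now 14)
Iteration 4 adds 2:
  {ω₁,ω₂}  = {ω₂} ∪ {ω₁}
  {ω₃,ω₄}  = {ω₃} ∪ {ω₄}
  (now 16)
After Iteration 5 the family is unchanged; done.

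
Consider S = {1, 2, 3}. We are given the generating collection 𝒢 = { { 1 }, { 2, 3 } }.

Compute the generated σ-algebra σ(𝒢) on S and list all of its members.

|σ(𝒢)| = 4.  σ(𝒢) = { {  }, { 1 }, { 2, 3 }, S }

Derivation:
Initial family (4 sets): { {  }, { 1 }, { 2, 3 }, S }.
Pass 1: closed — nothing new.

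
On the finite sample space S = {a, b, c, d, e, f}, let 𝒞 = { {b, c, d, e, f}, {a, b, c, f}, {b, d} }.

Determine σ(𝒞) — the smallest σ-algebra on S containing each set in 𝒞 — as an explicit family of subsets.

Start: 𝒞 ∪ {∅, S} = { ∅, {b, d}, {a, b, c, f}, {b, c, d, e, f}, S }.
Step 1 adds 4:
  {a}  = S∖{b, c, d, e, f}
  {d, e}  = S∖{a, b, c, f}
  {a, c, e, f}  = S∖{b, d}
  {a, b, c, d, f}  = {a, b, c, f} ∪ {b, d}
  [9 total]
Step 2: +6 →
  {e}  = S∖{a, b, c, d, f}
  {a, b, d}  = {b, d} ∪ {a}
  {a, d, e}  = {d, e} ∪ {a}
  {b, d, e}  = {d, e} ∪ {b, d}
  {a, b, c, e, f}  = {a, c, e, f} ∪ {a, b, c, f}
  {a, c, d, e, f}  = {a, c, e, f} ∪ {d, e}
  [15 total]
Step 3 (7 new):
  {b}  = S∖{a, c, d, e, f}
  {d}  = S∖{a, b, c, e, f}
  {a, e}  = {e} ∪ {a}
  {a, c, f}  = S∖{b, d, e}
  {b, c, f}  = S∖{a, d, e}
  {c, e, f}  = S∖{a, b, d}
  {a, b, d, e}  = {d, e} ∪ {a, b, d}
  [22 total]
Step 4. New:
  {a, b}  = {b} ∪ {a}
  {a, d}  = {d} ∪ {a}
  {b, e}  = {b} ∪ {e}
  {c, f}  = S∖{a, b, d, e}
  {a, b, e}  = {b} ∪ {a, e}
  {a, c, d, f}  = {a, c, f} ∪ {d}
  {b, c, d, f}  = S∖{a, e}
  {b, c, e, f}  = {b} ∪ {c, e, f}
  {c, d, e, f}  = {d, e} ∪ {c, e, f}
  [31 total]
Step 5 (1 new):
  {c, d, f}  = S∖{a, b, e}
  [32 total]
Step 6 adds nothing — fixpoint reached.

Hence σ(𝒞) has 32 members: { ∅, {a}, {b}, {d}, {e}, {a, b}, {a, d}, {a, e}, {b, d}, {b, e}, {c, f}, {d, e}, {a, b, d}, {a, b, e}, {a, c, f}, {a, d, e}, {b, c, f}, {b, d, e}, {c, d, f}, {c, e, f}, {a, b, c, f}, {a, b, d, e}, {a, c, d, f}, {a, c, e, f}, {b, c, d, f}, {b, c, e, f}, {c, d, e, f}, {a, b, c, d, f}, {a, b, c, e, f}, {a, c, d, e, f}, {b, c, d, e, f}, S }.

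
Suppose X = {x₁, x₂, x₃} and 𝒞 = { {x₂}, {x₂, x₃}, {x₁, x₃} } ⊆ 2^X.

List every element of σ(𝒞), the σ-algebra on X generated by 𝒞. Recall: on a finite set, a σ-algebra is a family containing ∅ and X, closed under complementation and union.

Begin from { {}, {x₂}, {x₁, x₃}, {x₂, x₃}, X } (that is, 𝒞 plus ∅ and X).
Step 1: 1 new —
  {x₁}  = {x₂, x₃}ᶜ
  |family| = 6
Step 2 adds 1:
  {x₁, x₂}  = {x₂} ∪ {x₁}
  |family| = 7
Step 3: 1 new —
  {x₃}  = {x₁, x₂}ᶜ
  |family| = 8
Step 4: closed — nothing new.

Hence σ(𝒞) has 8 members: { {}, {x₁}, {x₂}, {x₃}, {x₁, x₂}, {x₁, x₃}, {x₂, x₃}, X }.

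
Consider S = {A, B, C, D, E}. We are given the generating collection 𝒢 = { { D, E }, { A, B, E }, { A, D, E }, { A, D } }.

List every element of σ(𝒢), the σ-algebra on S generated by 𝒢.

Take S₀ = 𝒢 ∪ {∅, S} = { ∅, { A, D }, { D, E }, { A, B, E }, { A, D, E }, S }.
Step 1: +5 →
  { B, C }  = { A, D, E }ᶜ
  { C, D }  = { A, B, E }ᶜ
  { A, B, C }  = { D, E }ᶜ
  { B, C, E }  = { A, D }ᶜ
  { A, B, D, E }  = { D, E } ∪ { A, B, E }
  (now 11)
Step 2 adds 8:
  { C }  = { A, B, D, E }ᶜ
  { A, C, D }  = { C, D } ∪ { A, D }
  { B, C, D }  = { C, D } ∪ { B, C }
  { C, D, E }  = { C, D } ∪ { D, E }
  { A, B, C, D }  = { C, D } ∪ { A, B, C }
  { A, B, C, E }  = { A, B, C } ∪ { A, B, E }
  { A, C, D, E }  = { A, D, E } ∪ { C, D }
  { B, C, D, E }  = { C, D } ∪ { B, C, E }
  (now 19)
Step 3 (7 new):
  { A }  = { B, C, D, E }ᶜ
  { B }  = { A, C, D, E }ᶜ
  { D }  = { A, B, C, E }ᶜ
  { E }  = { A, B, C, D }ᶜ
  { A, B }  = { C, D, E }ᶜ
  { A, E }  = { B, C, D }ᶜ
  { B, E }  = { A, C, D }ᶜ
  (now 26)
Step 4: +6 →
  { A, C }  = { C } ∪ { A }
  { B, D }  = { B } ∪ { D }
  { C, E }  = { E } ∪ { C }
  { A, B, D }  = { A, B } ∪ { A, D }
  { A, C, E }  = { C } ∪ { A, E }
  { B, D, E }  = { B, E } ∪ { D, E }
  (now 32)
Step 5: closed — nothing new.

σ(𝒢) = { ∅, { A }, { B }, { C }, { D }, { E }, { A, B }, { A, C }, { A, D }, { A, E }, { B, C }, { B, D }, { B, E }, { C, D }, { C, E }, { D, E }, { A, B, C }, { A, B, D }, { A, B, E }, { A, C, D }, { A, C, E }, { A, D, E }, { B, C, D }, { B, C, E }, { B, D, E }, { C, D, E }, { A, B, C, D }, { A, B, C, E }, { A, B, D, E }, { A, C, D, E }, { B, C, D, E }, S }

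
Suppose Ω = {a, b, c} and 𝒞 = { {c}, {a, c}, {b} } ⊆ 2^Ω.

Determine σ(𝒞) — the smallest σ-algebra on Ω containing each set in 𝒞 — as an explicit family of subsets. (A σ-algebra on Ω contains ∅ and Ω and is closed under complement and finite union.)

σ(𝒞) (8 sets): { ∅, {a}, {b}, {c}, {a, b}, {a, c}, {b, c}, Ω }

Check:
Take S₀ = 𝒞 ∪ {∅, Ω} = { ∅, {b}, {c}, {a, c}, Ω }.
Pass 1: +2 →
  {a, b}  = complement {c}
  {b, c}  = {c} ∪ {b}
  [7 total]
Pass 2 adds 1:
  {a}  = complement {b, c}
  [8 total]
Pass 3: no new sets; the family is a σ-algebra.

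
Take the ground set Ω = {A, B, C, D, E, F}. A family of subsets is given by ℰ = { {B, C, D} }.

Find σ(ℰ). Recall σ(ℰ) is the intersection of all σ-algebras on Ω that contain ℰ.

Seed the family with ℰ together with ∅ and Ω: { {}, {B, C, D}, Ω }.
Iteration 1. New:
  {A, E, F}  = {B, C, D}ᶜ
  (now 4)
Iteration 2 adds nothing — fixpoint reached.

|σ(ℰ)| = 4.  σ(ℰ) = { {}, {A, E, F}, {B, C, D}, Ω }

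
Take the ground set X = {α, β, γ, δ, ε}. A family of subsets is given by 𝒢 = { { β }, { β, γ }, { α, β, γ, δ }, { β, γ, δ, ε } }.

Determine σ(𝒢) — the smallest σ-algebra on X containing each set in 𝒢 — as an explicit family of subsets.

Seed the family with 𝒢 together with ∅ and X: { ∅, { β }, { β, γ }, { α, β, γ, δ }, { β, γ, δ, ε }, X }.
Round 1 adds 4:
  { α }  = ᶜ of { β, γ, δ, ε }
  { ε }  = ᶜ of { α, β, γ, δ }
  { α, δ, ε }  = ᶜ of { β, γ }
  { α, γ, δ, ε }  = ᶜ of { β }
  — 10 sets.
Round 2 (6 new):
  { α, β }  = { β } ∪ { α }
  { α, ε }  = { ε } ∪ { α }
  { β, ε }  = { β } ∪ { ε }
  { α, β, γ }  = { β, γ } ∪ { α }
  { β, γ, ε }  = { ε } ∪ { β, γ }
  { α, β, δ, ε }  = { α, δ, ε } ∪ { β }
  — 16 sets.
Round 3 adds 8:
  { γ }  = ᶜ of { α, β, δ, ε }
  { α, δ }  = ᶜ of { β, γ, ε }
  { δ, ε }  = ᶜ of { α, β, γ }
  { α, β, ε }  = { β, ε } ∪ { α, β }
  { α, γ, δ }  = ᶜ of { β, ε }
  { β, γ, δ }  = ᶜ of { α, ε }
  { γ, δ, ε }  = ᶜ of { α, β }
  { α, β, γ, ε }  = { β, ε } ∪ { α, β, γ }
  — 24 sets.
Round 4 (7 new):
  { δ }  = ᶜ of { α, β, γ, ε }
  { α, γ }  = { γ } ∪ { α }
  { γ, δ }  = ᶜ of { α, β, ε }
  { γ, ε }  = { ε } ∪ { γ }
  { α, β, δ }  = { α, β } ∪ { α, δ }
  { α, γ, ε }  = { γ } ∪ { α, ε }
  { β, δ, ε }  = { β, ε } ∪ { δ, ε }
  — 31 sets.
Round 5 (1 new):
  { β, δ }  = ᶜ of { α, γ, ε }
  — 32 sets.
After Round 6 the family is unchanged; done.

Hence σ(𝒢) has 32 members: { ∅, { α }, { β }, { γ }, { δ }, { ε }, { α, β }, { α, γ }, { α, δ }, { α, ε }, { β, γ }, { β, δ }, { β, ε }, { γ, δ }, { γ, ε }, { δ, ε }, { α, β, γ }, { α, β, δ }, { α, β, ε }, { α, γ, δ }, { α, γ, ε }, { α, δ, ε }, { β, γ, δ }, { β, γ, ε }, { β, δ, ε }, { γ, δ, ε }, { α, β, γ, δ }, { α, β, γ, ε }, { α, β, δ, ε }, { α, γ, δ, ε }, { β, γ, δ, ε }, X }.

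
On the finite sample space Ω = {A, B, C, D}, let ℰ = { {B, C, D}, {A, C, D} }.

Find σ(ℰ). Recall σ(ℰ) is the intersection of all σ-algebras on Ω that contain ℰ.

Answer: σ(ℰ) = { {}, {A}, {B}, {A, B}, {C, D}, {A, C, D}, {B, C, D}, Ω }

Trace:
Initial family (4 sets): { {}, {A, C, D}, {B, C, D}, Ω }.
Iteration 1. New:
  {A}  = Ω∖{B, C, D}
  {B}  = Ω∖{A, C, D}
  — 6 sets.
Iteration 2 (1 new):
  {A, B}  = {B} ∪ {A}
  — 7 sets.
Iteration 3: 1 new —
  {C, D}  = Ω∖{A, B}
  — 8 sets.
Iteration 4: already closed under ᶜ and ∪.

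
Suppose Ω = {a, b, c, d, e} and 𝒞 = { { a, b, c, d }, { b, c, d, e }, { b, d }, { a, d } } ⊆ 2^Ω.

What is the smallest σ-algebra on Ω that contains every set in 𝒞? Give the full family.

Answer: σ(𝒞) = { {  }, { a }, { b }, { c }, { d }, { e }, { a, b }, { a, c }, { a, d }, { a, e }, { b, c }, { b, d }, { b, e }, { c, d }, { c, e }, { d, e }, { a, b, c }, { a, b, d }, { a, b, e }, { a, c, d }, { a, c, e }, { a, d, e }, { b, c, d }, { b, c, e }, { b, d, e }, { c, d, e }, { a, b, c, d }, { a, b, c, e }, { a, b, d, e }, { a, c, d, e }, { b, c, d, e }, Ω }

Working:
Start: 𝒞 ∪ {∅, Ω} = { {  }, { a, d }, { b, d }, { a, b, c, d }, { b, c, d, e }, Ω }.
Iteration 1: +5 →
  { a }  = complement { b, c, d, e }
  { e }  = complement { a, b, c, d }
  { a, b, d }  = { a, d } ∪ { b, d }
  { a, c, e }  = complement { b, d }
  { b, c, e }  = complement { a, d }
  — 11 sets.
Iteration 2 adds 7:
  { a, e }  = { e } ∪ { a }
  { c, e }  = complement { a, b, d }
  { a, d, e }  = { e } ∪ { a, d }
  { b, d, e }  = { e } ∪ { b, d }
  { a, b, c, e }  = { a, c, e } ∪ { b, c, e }
  { a, b, d, e }  = { a, b, d } ∪ { e }
  { a, c, d, e }  = { a, c, e } ∪ { a, d }
  — 18 sets.
Iteration 3 (6 new):
  { b }  = complement { a, c, d, e }
  { c }  = complement { a, b, d, e }
  { d }  = complement { a, b, c, e }
  { a, c }  = complement { b, d, e }
  { b, c }  = complement { a, d, e }
  { b, c, d }  = complement { a, e }
  — 24 sets.
Iteration 4. New:
  { a, b }  = { b } ∪ { a }
  { b, e }  = { b } ∪ { e }
  { c, d }  = { c } ∪ { d }
  { d, e }  = { e } ∪ { d }
  { a, b, c }  = { b } ∪ { a, c }
  { a, b, e }  = { b } ∪ { a, e }
  { a, c, d }  = { c } ∪ { a, d }
  { c, d, e }  = { d } ∪ { c, e }
  — 32 sets.
Iteration 5: stable.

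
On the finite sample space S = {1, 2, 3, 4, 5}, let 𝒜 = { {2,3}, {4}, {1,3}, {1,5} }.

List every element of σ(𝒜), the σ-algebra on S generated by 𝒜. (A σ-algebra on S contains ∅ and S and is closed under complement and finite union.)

Take S₀ = 𝒜 ∪ {∅, S} = { {}, {4}, {1,3}, {1,5}, {2,3}, S }.
Pass 1 (7 new):
  {1,2,3}  = {2,3} ∪ {1,3}
  {1,3,4}  = {1,3} ∪ {4}
  {1,3,5}  = {1,3} ∪ {1,5}
  {1,4,5}  = complement {2,3}
  {2,3,4}  = complement {1,5}
  {2,4,5}  = complement {1,3}
  {1,2,3,5}  = complement {4}
Pass 2. New:
  {2,4}  = complement {1,3,5}
  {2,5}  = complement {1,3,4}
  {4,5}  = complement {1,2,3}
  {1,2,3,4}  = {2,3,4} ∪ {1,2,3}
  {1,2,4,5}  = {1,4,5} ∪ {2,4,5}
  {1,3,4,5}  = {1,4,5} ∪ {1,3,5}
  {2,3,4,5}  = {2,3,4} ∪ {2,4,5}
Pass 3: +6 →
  {1}  = complement {2,3,4,5}
  {2}  = complement {1,3,4,5}
  {3}  = complement {1,2,4,5}
  {5}  = complement {1,2,3,4}
  {1,2,5}  = {2,5} ∪ {1,5}
  {2,3,5}  = {2,5} ∪ {2,3}
Pass 4: 6 new —
  {1,2}  = {2} ∪ {1}
  {1,4}  = complement {2,3,5}
  {3,4}  = complement {1,2,5}
  {3,5}  = {5} ∪ {3}
  {1,2,4}  = {2,4} ∪ {1}
  {3,4,5}  = {4,5} ∪ {3}
Pass 5: no new sets; the family is a σ-algebra.

σ(𝒜) = { {}, {1}, {2}, {3}, {4}, {5}, {1,2}, {1,3}, {1,4}, {1,5}, {2,3}, {2,4}, {2,5}, {3,4}, {3,5}, {4,5}, {1,2,3}, {1,2,4}, {1,2,5}, {1,3,4}, {1,3,5}, {1,4,5}, {2,3,4}, {2,3,5}, {2,4,5}, {3,4,5}, {1,2,3,4}, {1,2,3,5}, {1,2,4,5}, {1,3,4,5}, {2,3,4,5}, S }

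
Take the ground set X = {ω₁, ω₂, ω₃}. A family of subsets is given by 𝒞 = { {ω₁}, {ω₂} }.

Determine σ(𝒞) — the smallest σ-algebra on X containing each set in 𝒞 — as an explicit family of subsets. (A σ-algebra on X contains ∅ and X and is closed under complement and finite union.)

Take S₀ = 𝒞 ∪ {∅, X} = { ∅, {ω₁}, {ω₂}, X }.
Round 1. New:
  {ω₁, ω₂}  = {ω₁} ∪ {ω₂}
  {ω₁, ω₃}  = complement {ω₂}
  {ω₂, ω₃}  = complement {ω₁}
  |family| = 7
Round 2. New:
  {ω₃}  = complement {ω₁, ω₂}
  |family| = 8
Round 3: closed — nothing new.

Hence σ(𝒞) has 8 members: { ∅, {ω₁}, {ω₂}, {ω₃}, {ω₁, ω₂}, {ω₁, ω₃}, {ω₂, ω₃}, X }.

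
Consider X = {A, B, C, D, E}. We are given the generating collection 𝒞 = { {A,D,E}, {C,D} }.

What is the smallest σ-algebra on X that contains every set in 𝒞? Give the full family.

Begin from { {}, {C,D}, {A,D,E}, X } (that is, 𝒞 plus ∅ and X).
Round 1 (3 new):
  {B,C}  = {A,D,E}ᶜ
  {A,B,E}  = {C,D}ᶜ
  {A,C,D,E}  = {C,D} ∪ {A,D,E}
  |family| = 7
Round 2. New:
  {B}  = {A,C,D,E}ᶜ
  {B,C,D}  = {C,D} ∪ {B,C}
  {A,B,C,E}  = {A,B,E} ∪ {B,C}
  {A,B,D,E}  = {A,D,E} ∪ {A,B,E}
  |family| = 11
Round 3: +3 →
  {C}  = {A,B,D,E}ᶜ
  {D}  = {A,B,C,E}ᶜ
  {A,E}  = {B,C,D}ᶜ
  |family| = 14
Round 4: +2 →
  {B,D}  = {D} ∪ {B}
  {A,C,E}  = {C} ∪ {A,E}
  |family| = 16
Round 5 adds nothing — fixpoint reached.

Therefore σ(𝒞) = { {}, {B}, {C}, {D}, {A,E}, {B,C}, {B,D}, {C,D}, {A,B,E}, {A,C,E}, {A,D,E}, {B,C,D}, {A,B,C,E}, {A,B,D,E}, {A,C,D,E}, X } (|σ(𝒞)| = 16).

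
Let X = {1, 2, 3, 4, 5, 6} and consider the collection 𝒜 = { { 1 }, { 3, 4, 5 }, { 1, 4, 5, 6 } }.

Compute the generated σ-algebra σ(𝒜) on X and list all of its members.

Begin from { {  }, { 1 }, { 3, 4, 5 }, { 1, 4, 5, 6 }, X } (that is, 𝒜 plus ∅ and X).
Iteration 1: +5 →
  { 2, 3 }  = complement { 1, 4, 5, 6 }
  { 1, 2, 6 }  = complement { 3, 4, 5 }
  { 1, 3, 4, 5 }  = { 3, 4, 5 } ∪ { 1 }
  { 1, 3, 4, 5, 6 }  = { 3, 4, 5 } ∪ { 1, 4, 5, 6 }
  { 2, 3, 4, 5, 6 }  = complement { 1 }
  [10 total]
Iteration 2 (7 new):
  { 2 }  = complement { 1, 3, 4, 5, 6 }
  { 2, 6 }  = complement { 1, 3, 4, 5 }
  { 1, 2, 3 }  = { 2, 3 } ∪ { 1 }
  { 1, 2, 3, 6 }  = { 2, 3 } ∪ { 1, 2, 6 }
  { 2, 3, 4, 5 }  = { 3, 4, 5 } ∪ { 2, 3 }
  { 1, 2, 3, 4, 5 }  = { 2, 3 } ∪ { 1, 3, 4, 5 }
  { 1, 2, 4, 5, 6 }  = { 1, 4, 5, 6 } ∪ { 1, 2, 6 }
  [17 total]
Iteration 3 adds 7:
  { 3 }  = complement { 1, 2, 4, 5, 6 }
  { 6 }  = complement { 1, 2, 3, 4, 5 }
  { 1, 2 }  = { 2 } ∪ { 1 }
  { 1, 6 }  = complement { 2, 3, 4, 5 }
  { 4, 5 }  = complement { 1, 2, 3, 6 }
  { 2, 3, 6 }  = { 2, 3 } ∪ { 2, 6 }
  { 4, 5, 6 }  = complement { 1, 2, 3 }
  [24 total]
Iteration 4: 8 new —
  { 1, 3 }  = { 3 } ∪ { 1 }
  { 3, 6 }  = { 6 } ∪ { 3 }
  { 1, 3, 6 }  = { 1, 6 } ∪ { 3 }
  { 1, 4, 5 }  = complement { 2, 3, 6 }
  { 2, 4, 5 }  = { 2 } ∪ { 4, 5 }
  { 1, 2, 4, 5 }  = { 1, 2 } ∪ { 4, 5 }
  { 2, 4, 5, 6 }  = { 2 } ∪ { 4, 5, 6 }
  { 3, 4, 5, 6 }  = complement { 1, 2 }
  [32 total]
After Iteration 5 the family is unchanged; done.

σ(𝒜) = { {  }, { 1 }, { 2 }, { 3 }, { 6 }, { 1, 2 }, { 1, 3 }, { 1, 6 }, { 2, 3 }, { 2, 6 }, { 3, 6 }, { 4, 5 }, { 1, 2, 3 }, { 1, 2, 6 }, { 1, 3, 6 }, { 1, 4, 5 }, { 2, 3, 6 }, { 2, 4, 5 }, { 3, 4, 5 }, { 4, 5, 6 }, { 1, 2, 3, 6 }, { 1, 2, 4, 5 }, { 1, 3, 4, 5 }, { 1, 4, 5, 6 }, { 2, 3, 4, 5 }, { 2, 4, 5, 6 }, { 3, 4, 5, 6 }, { 1, 2, 3, 4, 5 }, { 1, 2, 4, 5, 6 }, { 1, 3, 4, 5, 6 }, { 2, 3, 4, 5, 6 }, X }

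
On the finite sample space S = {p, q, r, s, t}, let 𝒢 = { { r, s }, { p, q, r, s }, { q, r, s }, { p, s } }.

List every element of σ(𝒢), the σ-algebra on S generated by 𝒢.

σ(𝒢) = { {  }, { p }, { q }, { r }, { s }, { t }, { p, q }, { p, r }, { p, s }, { p, t }, { q, r }, { q, s }, { q, t }, { r, s }, { r, t }, { s, t }, { p, q, r }, { p, q, s }, { p, q, t }, { p, r, s }, { p, r, t }, { p, s, t }, { q, r, s }, { q, r, t }, { q, s, t }, { r, s, t }, { p, q, r, s }, { p, q, r, t }, { p, q, s, t }, { p, r, s, t }, { q, r, s, t }, S }

Working:
Initial family (6 sets): { {  }, { p, s }, { r, s }, { q, r, s }, { p, q, r, s }, S }.
Round 1. New:
  { t }  = complement { p, q, r, s }
  { p, t }  = complement { q, r, s }
  { p, q, t }  = complement { r, s }
  { p, r, s }  = { r, s } ∪ { p, s }
  { q, r, t }  = complement { p, s }
  [11 total]
Round 2: +7 →
  { q, t }  = complement { p, r, s }
  { p, s, t }  = { t } ∪ { p, s }
  { r, s, t }  = { r, s } ∪ { t }
  { p, q, r, t }  = { p, q, t } ∪ { q, r, t }
  { p, q, s, t }  = { p, q, t } ∪ { p, s }
  { p, r, s, t }  = { r, s } ∪ { p, t }
  { q, r, s, t }  = { r, s } ∪ { q, r, t }
  [18 total]
Round 3 adds 6:
  { p }  = complement { q, r, s, t }
  { q }  = complement { p, r, s, t }
  { r }  = complement { p, q, s, t }
  { s }  = complement { p, q, r, t }
  { p, q }  = complement { r, s, t }
  { q, r }  = complement { p, s, t }
  [24 total]
Round 4 adds 8:
  { p, r }  = { r } ∪ { p }
  { q, s }  = { q } ∪ { s }
  { r, t }  = { t } ∪ { r }
  { s, t }  = { t } ∪ { s }
  { p, q, r }  = { p, q } ∪ { r }
  { p, q, s }  = { p, q } ∪ { p, s }
  { p, r, t }  = { r } ∪ { p, t }
  { q, s, t }  = { q, t } ∪ { s }
  [32 total]
Round 5: closed — nothing new.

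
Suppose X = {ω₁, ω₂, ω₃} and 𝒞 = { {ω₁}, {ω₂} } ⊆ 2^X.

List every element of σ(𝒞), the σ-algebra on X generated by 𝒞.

|σ(𝒞)| = 8.  σ(𝒞) = { ∅, {ω₁}, {ω₂}, {ω₃}, {ω₁,ω₂}, {ω₁,ω₃}, {ω₂,ω₃}, X }

Check:
Take S₀ = 𝒞 ∪ {∅, X} = { ∅, {ω₁}, {ω₂}, X }.
Round 1: +3 →
  {ω₁,ω₂}  = {ω₁} ∪ {ω₂}
  {ω₁,ω₃}  = ᶜ of {ω₂}
  {ω₂,ω₃}  = ᶜ of {ω₁}
Round 2. New:
  {ω₃}  = ᶜ of {ω₁,ω₂}
Round 3: closed — nothing new.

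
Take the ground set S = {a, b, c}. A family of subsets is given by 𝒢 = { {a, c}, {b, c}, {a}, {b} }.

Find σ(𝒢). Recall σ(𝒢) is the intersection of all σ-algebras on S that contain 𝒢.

Begin from { ∅, {a}, {b}, {a, c}, {b, c}, S } (that is, 𝒢 plus ∅ and S).
Step 1 (1 new):
  {a, b}  = {b} ∪ {a}
  |family| = 7
Step 2. New:
  {c}  = complement {a, b}
  |family| = 8
Step 3: stable.

Therefore σ(𝒢) = { ∅, {a}, {b}, {c}, {a, b}, {a, c}, {b, c}, S } (|σ(𝒢)| = 8).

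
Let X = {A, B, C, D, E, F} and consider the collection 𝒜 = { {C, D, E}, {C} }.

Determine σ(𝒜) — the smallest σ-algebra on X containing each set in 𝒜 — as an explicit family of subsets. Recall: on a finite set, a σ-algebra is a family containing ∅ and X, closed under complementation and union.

σ(𝒜) (8 sets): { ∅, {C}, {D, E}, {A, B, F}, {C, D, E}, {A, B, C, F}, {A, B, D, E, F}, X }

Derivation:
Take S₀ = 𝒜 ∪ {∅, X} = { ∅, {C}, {C, D, E}, X }.
Iteration 1 (2 new):
  {A, B, F}  = ᶜ of {C, D, E}
  {A, B, D, E, F}  = ᶜ of {C}
Iteration 2. New:
  {A, B, C, F}  = {C} ∪ {A, B, F}
Iteration 3: +1 →
  {D, E}  = ᶜ of {A, B, C, F}
Iteration 4: closed — nothing new.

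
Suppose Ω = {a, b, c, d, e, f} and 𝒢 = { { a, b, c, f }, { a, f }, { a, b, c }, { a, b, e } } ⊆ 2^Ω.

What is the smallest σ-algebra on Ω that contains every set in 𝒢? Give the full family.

σ(𝒢) (64 sets): { {  }, { a }, { b }, { c }, { d }, { e }, { f }, { a, b }, { a, c }, { a, d }, { a, e }, { a, f }, { b, c }, { b, d }, { b, e }, { b, f }, { c, d }, { c, e }, { c, f }, { d, e }, { d, f }, { e, f }, { a, b, c }, { a, b, d }, { a, b, e }, { a, b, f }, { a, c, d }, { a, c, e }, { a, c, f }, { a, d, e }, { a, d, f }, { a, e, f }, { b, c, d }, { b, c, e }, { b, c, f }, { b, d, e }, { b, d, f }, { b, e, f }, { c, d, e }, { c, d, f }, { c, e, f }, { d, e, f }, { a, b, c, d }, { a, b, c, e }, { a, b, c, f }, { a, b, d, e }, { a, b, d, f }, { a, b, e, f }, { a, c, d, e }, { a, c, d, f }, { a, c, e, f }, { a, d, e, f }, { b, c, d, e }, { b, c, d, f }, { b, c, e, f }, { b, d, e, f }, { c, d, e, f }, { a, b, c, d, e }, { a, b, c, d, f }, { a, b, c, e, f }, { a, b, d, e, f }, { a, c, d, e, f }, { b, c, d, e, f }, Ω }

Check:
Seed the family with 𝒢 together with ∅ and Ω: { {  }, { a, f }, { a, b, c }, { a, b, e }, { a, b, c, f }, Ω }.
Step 1: 7 new —
  { d, e }  = Ω∖{ a, b, c, f }
  { c, d, f }  = Ω∖{ a, b, e }
  { d, e, f }  = Ω∖{ a, b, c }
  { a, b, c, e }  = { a, b, e } ∪ { a, b, c }
  { a, b, e, f }  = { a, b, e } ∪ { a, f }
  { b, c, d, e }  = Ω∖{ a, f }
  { a, b, c, e, f }  = { a, b, e } ∪ { a, b, c, f }
  [13 total]
Step 2 adds 11:
  { d }  = Ω∖{ a, b, c, e, f }
  { c, d }  = Ω∖{ a, b, e, f }
  { d, f }  = Ω∖{ a, b, c, e }
  { a, b, d, e }  = { d, e } ∪ { a, b, e }
  { a, c, d, f }  = { a, f } ∪ { c, d, f }
  { a, d, e, f }  = { a, f } ∪ { d, e }
  { c, d, e, f }  = { d, e } ∪ { c, d, f }
  { a, b, c, d, e }  = { a, b, c } ∪ { b, c, d, e }
  { a, b, c, d, f }  = { a, b, c } ∪ { c, d, f }
  { a, b, d, e, f }  = { d, e } ∪ { a, b, e, f }
  { b, c, d, e, f }  = { b, c, d, e } ∪ { c, d, f }
  [24 total]
Step 3. New:
  { a }  = Ω∖{ b, c, d, e, f }
  { c }  = Ω∖{ a, b, d, e, f }
  { e }  = Ω∖{ a, b, c, d, f }
  { f }  = Ω∖{ a, b, c, d, e }
  { a, b }  = Ω∖{ c, d, e, f }
  { b, c }  = Ω∖{ a, d, e, f }
  { b, e }  = Ω∖{ a, c, d, f }
  { c, f }  = Ω∖{ a, b, d, e }
  { a, d, f }  = { a, f } ∪ { d, f }
  { c, d, e }  = { c, d } ∪ { d, e }
  { a, b, c, d }  = { c, d } ∪ { a, b, c }
  { a, c, d, e, f }  = { c, d } ∪ { a, d, e, f }
  [36 total]
Step 4: 23 new —
  { b }  = Ω∖{ a, c, d, e, f }
  { a, c }  = { a } ∪ { c }
  { a, d }  = { a } ∪ { d }
  { a, e }  = { a } ∪ { e }
  { c, e }  = { e } ∪ { c }
  { e, f }  = Ω∖{ a, b, c, d }
  { a, b, d }  = { a, b } ∪ { d }
  { a, b, f }  = Ω∖{ c, d, e }
  { a, c, d }  = { c, d } ∪ { a }
  { a, c, f }  = { a } ∪ { c, f }
  { a, d, e }  = { a } ∪ { d, e }
  { a, e, f }  = { a, f } ∪ { e }
  { b, c, d }  = { c, d } ∪ { b, c }
  { b, c, e }  = Ω∖{ a, d, f }
  { b, c, f }  = { f } ∪ { b, c }
  { b, d, e }  = { b, e } ∪ { d, e }
  { b, e, f }  = { b, e } ∪ { f }
  { c, e, f }  = { e } ∪ { c, f }
  { a, b, d, f }  = { a, b } ∪ { a, d, f }
  { a, c, d, e }  = { c, d, e } ∪ { a }
  { b, c, d, f }  = { b, c } ∪ { c, d, f }
  { b, c, e, f }  = { b, e } ∪ { c, f }
  { b, d, e, f }  = { b, e } ∪ { d, f }
  [59 total]
Step 5 (5 new):
  { b, d }  = { b } ∪ { d }
  { b, f }  = Ω∖{ a, c, d, e }
  { a, c, e }  = { a, c } ∪ { a, e }
  { b, d, f }  = { b } ∪ { d, f }
  { a, c, e, f }  = { e, f } ∪ { a, c, f }
  [64 total]
Step 6: stable.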